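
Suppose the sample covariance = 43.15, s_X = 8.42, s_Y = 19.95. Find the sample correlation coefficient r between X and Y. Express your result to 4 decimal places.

0.2569

r = Cov(X,Y) / (s_X · s_Y) = 43.15 / (8.42 × 19.95)
  = 43.15 / 167.9790 ≈ 0.2569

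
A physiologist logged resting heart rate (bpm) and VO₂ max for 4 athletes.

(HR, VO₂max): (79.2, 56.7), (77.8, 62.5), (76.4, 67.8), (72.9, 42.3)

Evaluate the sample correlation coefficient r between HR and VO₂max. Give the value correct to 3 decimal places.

0.651

n = 4, Σx = 306.3, Σy = 229.3, Σx² = 23476.85, Σy² = 13507.27, Σxy = 17616.73
nΣxy − ΣxΣy = 70466.92 − 70234.59 = 232.33
nΣx² − (Σx)² = 93907.4 − 93819.69 = 87.71; nΣy² − (Σy)² = 54029.08 − 52578.49 = 1450.59
r = 232.33 / √(87.71 × 1450.59) = 232.33 / 356.6949 ≈ 0.651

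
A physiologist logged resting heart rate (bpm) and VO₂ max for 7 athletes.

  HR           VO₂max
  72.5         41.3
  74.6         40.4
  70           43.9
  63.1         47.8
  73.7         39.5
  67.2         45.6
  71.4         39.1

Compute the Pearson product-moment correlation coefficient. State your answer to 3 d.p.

n = 7, Σx = 492.5, Σy = 297.6, Σx² = 34748.51, Σy² = 12718.32, Σxy = 20864.48
nΣxy − ΣxΣy = 146051.36 − 146568 = -516.64
nΣx² − (Σx)² = 243239.57 − 242556.25 = 683.32; nΣy² − (Σy)² = 89028.24 − 88565.76 = 462.48
r = -516.64 / √(683.32 × 462.48) = -516.64 / 562.1582 ≈ -0.919

-0.919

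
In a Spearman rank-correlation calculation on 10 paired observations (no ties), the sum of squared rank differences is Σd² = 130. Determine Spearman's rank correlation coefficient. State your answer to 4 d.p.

0.2121

ρ = 1 − 6Σd² / [n(n²−1)] = 1 − 6×130 / (10×99)
  = 1 − 780/990 = 1 − 0.78788 ≈ 0.2121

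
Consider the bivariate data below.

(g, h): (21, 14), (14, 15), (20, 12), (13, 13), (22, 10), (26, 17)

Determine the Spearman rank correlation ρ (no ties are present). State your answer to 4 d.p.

0.1429

Rank g: 4, 2, 3, 1, 5, 6
Rank h: 4, 5, 2, 3, 1, 6
d = rank(g) − rank(h): 0, -3, 1, -2, 4, 0; Σd² = 30
ρ = 1 − 6Σd² / [n(n²−1)] = 1 − 6×30 / (6×35) = 1 − 180/210 ≈ 0.1429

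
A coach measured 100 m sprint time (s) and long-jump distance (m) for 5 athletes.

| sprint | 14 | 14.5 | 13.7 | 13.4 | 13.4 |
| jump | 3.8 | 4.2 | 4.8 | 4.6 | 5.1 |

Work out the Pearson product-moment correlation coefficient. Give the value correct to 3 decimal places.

-0.698

n = 5, Σx = 69, Σy = 22.5, Σx² = 953.06, Σy² = 102.29, Σxy = 309.84
nΣxy − ΣxΣy = 1549.2 − 1552.5 = -3.3
nΣx² − (Σx)² = 4765.3 − 4761 = 4.3; nΣy² − (Σy)² = 511.45 − 506.25 = 5.2
r = -3.3 / √(4.3 × 5.2) = -3.3 / 4.7286 ≈ -0.698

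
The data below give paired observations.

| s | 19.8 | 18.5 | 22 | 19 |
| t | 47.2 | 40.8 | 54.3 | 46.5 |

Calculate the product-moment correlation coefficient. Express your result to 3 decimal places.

n = 4, Σs = 79.3, Σt = 188.8, Σs² = 1579.29, Σt² = 9003.22, Σst = 3767.46
nΣst − ΣsΣt = 15069.84 − 14971.84 = 98
nΣs² − (Σs)² = 6317.16 − 6288.49 = 28.67; nΣt² − (Σt)² = 36012.88 − 35645.44 = 367.44
r = 98 / √(28.67 × 367.44) = 98 / 102.6377 ≈ 0.955

0.955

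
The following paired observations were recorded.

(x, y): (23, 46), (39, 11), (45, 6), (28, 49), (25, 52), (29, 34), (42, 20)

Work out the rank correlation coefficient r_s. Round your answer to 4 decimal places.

-0.8571

Rank x: 1, 5, 7, 3, 2, 4, 6
Rank y: 5, 2, 1, 6, 7, 4, 3
d = rank(x) − rank(y): -4, 3, 6, -3, -5, 0, 3; Σd² = 104
ρ = 1 − 6Σd² / [n(n²−1)] = 1 − 6×104 / (7×48) = 1 − 624/336 ≈ -0.8571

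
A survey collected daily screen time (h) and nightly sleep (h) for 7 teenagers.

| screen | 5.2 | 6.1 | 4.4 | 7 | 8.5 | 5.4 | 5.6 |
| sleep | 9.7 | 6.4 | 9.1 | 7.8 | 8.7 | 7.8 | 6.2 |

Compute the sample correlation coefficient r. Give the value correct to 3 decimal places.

-0.082

n = 7, Σx = 42.2, Σy = 55.7, Σx² = 265.38, Σy² = 453.67, Σxy = 334.91
nΣxy − ΣxΣy = 2344.37 − 2350.54 = -6.17
nΣx² − (Σx)² = 1857.66 − 1780.84 = 76.82; nΣy² − (Σy)² = 3175.69 − 3102.49 = 73.2
r = -6.17 / √(76.82 × 73.2) = -6.17 / 74.9882 ≈ -0.082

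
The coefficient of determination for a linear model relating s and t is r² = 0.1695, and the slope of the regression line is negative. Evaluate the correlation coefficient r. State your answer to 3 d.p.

|r| = √0.1695 = 0.412
The association is negative, so r = −0.412.

-0.412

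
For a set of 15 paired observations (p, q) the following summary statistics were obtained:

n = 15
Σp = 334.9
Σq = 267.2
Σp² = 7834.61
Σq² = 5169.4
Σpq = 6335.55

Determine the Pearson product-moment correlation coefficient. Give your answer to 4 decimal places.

0.9666

r = (nΣpq − ΣpΣq) / √[(nΣp² − (Σp)²)(nΣq² − (Σq)²)]
Numerator: 15×6335.55 − 334.9×267.2 = 5547.97
Denominator: √[(117519.15 − 112158.01)(77541 − 71395.84)] = √[5361.14 × 6145.16] = 5739.7790
r = 5547.97 / 5739.7790 ≈ 0.9666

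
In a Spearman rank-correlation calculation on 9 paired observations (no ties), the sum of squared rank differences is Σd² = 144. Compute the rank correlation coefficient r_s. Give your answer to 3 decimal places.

ρ = 1 − 6Σd² / [n(n²−1)] = 1 − 6×144 / (9×80)
  = 1 − 864/720 = 1 − 1.2000 ≈ -0.200

-0.200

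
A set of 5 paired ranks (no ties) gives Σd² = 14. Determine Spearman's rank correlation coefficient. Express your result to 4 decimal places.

ρ = 1 − 6Σd² / [n(n²−1)] = 1 − 6×14 / (5×24)
  = 1 − 84/120 = 1 − 0.70000 ≈ 0.3000

0.3000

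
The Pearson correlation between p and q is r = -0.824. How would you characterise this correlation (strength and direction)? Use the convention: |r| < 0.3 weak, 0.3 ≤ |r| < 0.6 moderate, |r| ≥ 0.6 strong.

r = -0.824 < 0 so the relationship is negative.
|r| = 0.824, which falls in the strong range.

strong negative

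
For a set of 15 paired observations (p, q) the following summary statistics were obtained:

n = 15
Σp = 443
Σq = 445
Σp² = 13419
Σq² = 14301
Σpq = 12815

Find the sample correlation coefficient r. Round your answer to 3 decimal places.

r = (nΣpq − ΣpΣq) / √[(nΣp² − (Σp)²)(nΣq² − (Σq)²)]
Numerator: 15×12815 − 443×445 = -4910
Denominator: √[(201285 − 196249)(214515 − 198025)] = √[5036 × 16490] = 9112.8283
r = -4910 / 9112.8283 ≈ -0.539

-0.539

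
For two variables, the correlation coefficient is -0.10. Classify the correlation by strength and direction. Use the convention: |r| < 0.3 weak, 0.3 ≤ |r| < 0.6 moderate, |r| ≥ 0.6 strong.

weak negative

r = -0.10 < 0 so the relationship is negative.
|r| = 0.10, which falls in the weak range.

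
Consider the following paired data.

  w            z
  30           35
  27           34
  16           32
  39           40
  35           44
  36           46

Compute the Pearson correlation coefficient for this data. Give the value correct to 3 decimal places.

0.802

n = 6, Σw = 183, Σz = 231, Σw² = 5927, Σz² = 9057, Σwz = 7236
nΣwz − ΣwΣz = 43416 − 42273 = 1143
nΣw² − (Σw)² = 35562 − 33489 = 2073; nΣz² − (Σz)² = 54342 − 53361 = 981
r = 1143 / √(2073 × 981) = 1143 / 1426.0480 ≈ 0.802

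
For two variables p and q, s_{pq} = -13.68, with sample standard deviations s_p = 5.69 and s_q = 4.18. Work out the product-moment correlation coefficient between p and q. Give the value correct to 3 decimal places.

-0.575

r = Cov(p,q) / (s_p · s_q) = -13.68 / (5.69 × 4.18)
  = -13.68 / 23.7842 ≈ -0.575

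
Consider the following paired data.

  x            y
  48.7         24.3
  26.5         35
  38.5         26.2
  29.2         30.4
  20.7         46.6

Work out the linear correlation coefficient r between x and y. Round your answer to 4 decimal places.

n = 5, Σx = 163.6, Σy = 162.5, Σx² = 5837.32, Σy² = 5597.65, Σxy = 4971.91
nΣxy − ΣxΣy = 24859.55 − 26585 = -1725.45
nΣx² − (Σx)² = 29186.6 − 26764.96 = 2421.64; nΣy² − (Σy)² = 27988.25 − 26406.25 = 1582
r = -1725.45 / √(2421.64 × 1582) = -1725.45 / 1957.3029 ≈ -0.8815

-0.8815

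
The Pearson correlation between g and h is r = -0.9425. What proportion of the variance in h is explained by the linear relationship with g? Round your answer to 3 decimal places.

0.888

r² = (-0.9425)² = 0.888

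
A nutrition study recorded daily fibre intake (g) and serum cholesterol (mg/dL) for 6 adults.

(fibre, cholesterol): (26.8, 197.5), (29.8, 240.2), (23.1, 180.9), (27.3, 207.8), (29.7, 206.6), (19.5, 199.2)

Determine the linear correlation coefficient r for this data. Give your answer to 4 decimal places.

0.6205

n = 6, Σx = 156.2, Σy = 1232.2, Σx² = 4147.52, Σy² = 254972.14, Σxy = 32323.11
nΣxy − ΣxΣy = 193938.66 − 192469.64 = 1469.02
nΣx² − (Σx)² = 24885.12 − 24398.44 = 486.68; nΣy² − (Σy)² = 1529832.84 − 1518316.84 = 11516
r = 1469.02 / √(486.68 × 11516) = 1469.02 / 2367.4051 ≈ 0.6205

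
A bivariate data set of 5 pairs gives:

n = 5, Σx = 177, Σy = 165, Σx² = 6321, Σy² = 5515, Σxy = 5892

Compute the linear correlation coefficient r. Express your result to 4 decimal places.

0.8204

r = (nΣxy − ΣxΣy) / √[(nΣx² − (Σx)²)(nΣy² − (Σy)²)]
Numerator: 5×5892 − 177×165 = 255
Denominator: √[(31605 − 31329)(27575 − 27225)] = √[276 × 350] = 310.8054
r = 255 / 310.8054 ≈ 0.8204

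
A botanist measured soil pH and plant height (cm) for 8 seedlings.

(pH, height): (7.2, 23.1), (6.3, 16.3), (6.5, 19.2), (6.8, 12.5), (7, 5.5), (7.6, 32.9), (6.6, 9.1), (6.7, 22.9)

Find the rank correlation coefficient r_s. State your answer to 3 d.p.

0.381

Rank pH: 7, 1, 2, 5, 6, 8, 3, 4
Rank height: 7, 4, 5, 3, 1, 8, 2, 6
d = rank(pH) − rank(height): 0, -3, -3, 2, 5, 0, 1, -2; Σd² = 52
ρ = 1 − 6Σd² / [n(n²−1)] = 1 − 6×52 / (8×63) = 1 − 312/504 ≈ 0.381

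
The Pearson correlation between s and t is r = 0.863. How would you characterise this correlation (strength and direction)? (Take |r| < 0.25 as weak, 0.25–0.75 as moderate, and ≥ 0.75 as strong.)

strong positive

r = 0.863 > 0 so the relationship is positive.
|r| = 0.863, which falls in the strong range.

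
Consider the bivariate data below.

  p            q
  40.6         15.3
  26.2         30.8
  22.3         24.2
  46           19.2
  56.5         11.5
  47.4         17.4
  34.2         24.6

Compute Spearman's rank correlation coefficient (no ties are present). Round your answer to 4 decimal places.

Rank p: 4, 2, 1, 5, 7, 6, 3
Rank q: 2, 7, 5, 4, 1, 3, 6
d = rank(p) − rank(q): 2, -5, -4, 1, 6, 3, -3; Σd² = 100
ρ = 1 − 6Σd² / [n(n²−1)] = 1 − 6×100 / (7×48) = 1 − 600/336 ≈ -0.7857

-0.7857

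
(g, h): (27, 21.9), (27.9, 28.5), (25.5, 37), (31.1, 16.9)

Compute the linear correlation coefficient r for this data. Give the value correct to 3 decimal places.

n = 4, Σg = 111.5, Σh = 104.3, Σg² = 3124.87, Σh² = 2946.47, Σgh = 2855.54
nΣgh − ΣgΣh = 11422.16 − 11629.45 = -207.29
nΣg² − (Σg)² = 12499.48 − 12432.25 = 67.23; nΣh² − (Σh)² = 11785.88 − 10878.49 = 907.39
r = -207.29 / √(67.23 × 907.39) = -207.29 / 246.9895 ≈ -0.839

-0.839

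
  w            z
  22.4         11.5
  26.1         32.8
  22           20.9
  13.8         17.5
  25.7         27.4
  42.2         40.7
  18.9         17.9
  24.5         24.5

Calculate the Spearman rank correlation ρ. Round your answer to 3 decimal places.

0.857

Rank w: 4, 7, 3, 1, 6, 8, 2, 5
Rank z: 1, 7, 4, 2, 6, 8, 3, 5
d = rank(w) − rank(z): 3, 0, -1, -1, 0, 0, -1, 0; Σd² = 12
ρ = 1 − 6Σd² / [n(n²−1)] = 1 − 6×12 / (8×63) = 1 − 72/504 ≈ 0.857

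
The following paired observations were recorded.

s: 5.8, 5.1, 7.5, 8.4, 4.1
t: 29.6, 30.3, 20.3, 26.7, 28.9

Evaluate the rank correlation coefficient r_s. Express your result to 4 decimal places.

Rank s: 3, 2, 4, 5, 1
Rank t: 4, 5, 1, 2, 3
d = rank(s) − rank(t): -1, -3, 3, 3, -2; Σd² = 32
ρ = 1 − 6Σd² / [n(n²−1)] = 1 − 6×32 / (5×24) = 1 − 192/120 ≈ -0.6000

-0.6000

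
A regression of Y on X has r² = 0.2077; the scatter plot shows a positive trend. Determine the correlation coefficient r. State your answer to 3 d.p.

0.456

|r| = √0.2077 = 0.456
The association is positive, so r = 0.456.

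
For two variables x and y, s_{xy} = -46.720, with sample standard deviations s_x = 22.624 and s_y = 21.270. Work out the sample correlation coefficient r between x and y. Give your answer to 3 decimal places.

r = Cov(x,y) / (s_x · s_y) = -46.720 / (22.624 × 21.270)
  = -46.720 / 481.2125 ≈ -0.097

-0.097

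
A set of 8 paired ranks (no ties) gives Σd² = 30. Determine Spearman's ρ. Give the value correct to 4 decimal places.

0.6429

ρ = 1 − 6Σd² / [n(n²−1)] = 1 − 6×30 / (8×63)
  = 1 − 180/504 = 1 − 0.35714 ≈ 0.6429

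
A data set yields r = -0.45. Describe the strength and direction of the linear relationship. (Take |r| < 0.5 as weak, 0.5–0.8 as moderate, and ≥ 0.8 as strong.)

r = -0.45 < 0 so the relationship is negative.
|r| = 0.45, which falls in the weak range.

weak negative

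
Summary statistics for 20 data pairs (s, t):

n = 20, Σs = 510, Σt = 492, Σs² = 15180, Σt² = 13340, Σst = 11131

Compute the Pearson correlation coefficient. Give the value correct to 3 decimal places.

-0.863

r = (nΣst − ΣsΣt) / √[(nΣs² − (Σs)²)(nΣt² − (Σt)²)]
Numerator: 20×11131 − 510×492 = -28300
Denominator: √[(303600 − 260100)(266800 − 242064)] = √[43500 × 24736] = 32802.6828
r = -28300 / 32802.6828 ≈ -0.863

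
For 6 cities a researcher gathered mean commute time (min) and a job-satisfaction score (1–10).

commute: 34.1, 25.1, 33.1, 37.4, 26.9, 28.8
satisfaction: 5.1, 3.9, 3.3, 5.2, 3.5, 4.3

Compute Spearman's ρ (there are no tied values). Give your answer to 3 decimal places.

Rank commute: 5, 1, 4, 6, 2, 3
Rank satisfaction: 5, 3, 1, 6, 2, 4
d = rank(commute) − rank(satisfaction): 0, -2, 3, 0, 0, -1; Σd² = 14
ρ = 1 − 6Σd² / [n(n²−1)] = 1 − 6×14 / (6×35) = 1 − 84/210 ≈ 0.600

0.600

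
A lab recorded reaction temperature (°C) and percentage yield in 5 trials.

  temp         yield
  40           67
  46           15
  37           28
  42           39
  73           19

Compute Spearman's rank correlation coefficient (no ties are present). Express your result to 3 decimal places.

Rank temp: 2, 4, 1, 3, 5
Rank yield: 5, 1, 3, 4, 2
d = rank(temp) − rank(yield): -3, 3, -2, -1, 3; Σd² = 32
ρ = 1 − 6Σd² / [n(n²−1)] = 1 − 6×32 / (5×24) = 1 − 192/120 ≈ -0.600

-0.600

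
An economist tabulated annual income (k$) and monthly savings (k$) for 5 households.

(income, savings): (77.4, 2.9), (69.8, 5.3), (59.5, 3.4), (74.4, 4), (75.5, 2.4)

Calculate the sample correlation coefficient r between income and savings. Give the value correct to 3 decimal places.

n = 5, Σx = 356.6, Σy = 18, Σx² = 25638.66, Σy² = 69.82, Σxy = 1275.5
nΣxy − ΣxΣy = 6377.5 − 6418.8 = -41.3
nΣx² − (Σx)² = 128193.3 − 127163.56 = 1029.74; nΣy² − (Σy)² = 349.1 − 324 = 25.1
r = -41.3 / √(1029.74 × 25.1) = -41.3 / 160.7684 ≈ -0.257

-0.257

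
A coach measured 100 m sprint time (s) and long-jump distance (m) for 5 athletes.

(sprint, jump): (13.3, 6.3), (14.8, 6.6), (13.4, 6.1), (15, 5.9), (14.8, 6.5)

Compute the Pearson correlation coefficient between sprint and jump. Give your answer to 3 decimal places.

0.153

n = 5, Σx = 71.3, Σy = 31.4, Σx² = 1019.53, Σy² = 197.52, Σxy = 447.91
nΣxy − ΣxΣy = 2239.55 − 2238.82 = 0.73
nΣx² − (Σx)² = 5097.65 − 5083.69 = 13.96; nΣy² − (Σy)² = 987.6 − 985.96 = 1.64
r = 0.73 / √(13.96 × 1.64) = 0.73 / 4.7848 ≈ 0.153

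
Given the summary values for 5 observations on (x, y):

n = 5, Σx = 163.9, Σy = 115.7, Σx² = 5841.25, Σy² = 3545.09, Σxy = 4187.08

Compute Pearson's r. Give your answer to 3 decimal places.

0.619

r = (nΣxy − ΣxΣy) / √[(nΣx² − (Σx)²)(nΣy² − (Σy)²)]
Numerator: 5×4187.08 − 163.9×115.7 = 1972.17
Denominator: √[(29206.25 − 26863.21)(17725.45 − 13386.49)] = √[2343.04 × 4338.96] = 3188.4725
r = 1972.17 / 3188.4725 ≈ 0.619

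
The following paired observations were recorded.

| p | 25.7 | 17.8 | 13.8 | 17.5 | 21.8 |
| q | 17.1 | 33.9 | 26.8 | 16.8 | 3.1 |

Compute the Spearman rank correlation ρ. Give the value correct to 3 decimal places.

-0.300

Rank p: 5, 3, 1, 2, 4
Rank q: 3, 5, 4, 2, 1
d = rank(p) − rank(q): 2, -2, -3, 0, 3; Σd² = 26
ρ = 1 − 6Σd² / [n(n²−1)] = 1 − 6×26 / (5×24) = 1 − 156/120 ≈ -0.300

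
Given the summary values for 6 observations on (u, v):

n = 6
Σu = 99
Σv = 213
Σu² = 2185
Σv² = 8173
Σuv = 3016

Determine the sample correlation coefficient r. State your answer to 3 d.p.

-0.858

r = (nΣuv − ΣuΣv) / √[(nΣu² − (Σu)²)(nΣv² − (Σv)²)]
Numerator: 6×3016 − 99×213 = -2991
Denominator: √[(13110 − 9801)(49038 − 45369)] = √[3309 × 3669] = 3484.3537
r = -2991 / 3484.3537 ≈ -0.858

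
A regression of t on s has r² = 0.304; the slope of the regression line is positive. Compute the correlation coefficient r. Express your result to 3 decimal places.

|r| = √0.304 = 0.551
The association is positive, so r = 0.551.

0.551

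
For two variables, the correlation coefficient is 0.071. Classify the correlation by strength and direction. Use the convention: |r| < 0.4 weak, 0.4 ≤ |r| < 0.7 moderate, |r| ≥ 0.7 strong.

weak positive

r = 0.071 > 0 so the relationship is positive.
|r| = 0.071, which falls in the weak range.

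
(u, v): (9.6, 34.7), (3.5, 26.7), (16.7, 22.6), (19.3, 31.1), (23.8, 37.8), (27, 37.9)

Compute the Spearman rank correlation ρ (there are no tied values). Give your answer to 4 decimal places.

Rank u: 2, 1, 3, 4, 5, 6
Rank v: 4, 2, 1, 3, 5, 6
d = rank(u) − rank(v): -2, -1, 2, 1, 0, 0; Σd² = 10
ρ = 1 − 6Σd² / [n(n²−1)] = 1 − 6×10 / (6×35) = 1 − 60/210 ≈ 0.7143

0.7143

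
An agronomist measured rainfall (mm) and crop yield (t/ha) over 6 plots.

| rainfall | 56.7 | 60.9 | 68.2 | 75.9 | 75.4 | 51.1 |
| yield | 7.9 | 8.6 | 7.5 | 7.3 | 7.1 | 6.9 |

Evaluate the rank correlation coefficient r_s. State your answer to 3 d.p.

-0.029

Rank rainfall: 2, 3, 4, 6, 5, 1
Rank yield: 5, 6, 4, 3, 2, 1
d = rank(rainfall) − rank(yield): -3, -3, 0, 3, 3, 0; Σd² = 36
ρ = 1 − 6Σd² / [n(n²−1)] = 1 − 6×36 / (6×35) = 1 − 216/210 ≈ -0.029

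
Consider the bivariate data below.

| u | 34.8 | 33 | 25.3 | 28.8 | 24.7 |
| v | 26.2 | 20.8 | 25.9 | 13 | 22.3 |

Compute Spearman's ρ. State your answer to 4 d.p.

Rank u: 5, 4, 2, 3, 1
Rank v: 5, 2, 4, 1, 3
d = rank(u) − rank(v): 0, 2, -2, 2, -2; Σd² = 16
ρ = 1 − 6Σd² / [n(n²−1)] = 1 − 6×16 / (5×24) = 1 − 96/120 ≈ 0.2000

0.2000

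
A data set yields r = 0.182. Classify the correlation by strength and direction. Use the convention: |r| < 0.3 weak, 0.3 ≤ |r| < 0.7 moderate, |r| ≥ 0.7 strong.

r = 0.182 > 0 so the relationship is positive.
|r| = 0.182, which falls in the weak range.

weak positive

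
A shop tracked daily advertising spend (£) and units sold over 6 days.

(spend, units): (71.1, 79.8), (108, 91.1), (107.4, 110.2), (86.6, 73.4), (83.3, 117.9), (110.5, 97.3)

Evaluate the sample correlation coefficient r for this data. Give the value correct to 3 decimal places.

0.320

n = 6, Σx = 566.9, Σy = 569.7, Σx² = 54902.67, Σy² = 55566.55, Σxy = 54277.22
nΣxy − ΣxΣy = 325663.32 − 322962.93 = 2700.39
nΣx² − (Σx)² = 329416.02 − 321375.61 = 8040.41; nΣy² − (Σy)² = 333399.3 − 324558.09 = 8841.21
r = 2700.39 / √(8040.41 × 8841.21) = 2700.39 / 8431.3079 ≈ 0.320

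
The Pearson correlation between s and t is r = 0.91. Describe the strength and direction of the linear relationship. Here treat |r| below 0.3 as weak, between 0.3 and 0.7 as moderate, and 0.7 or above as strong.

strong positive

r = 0.91 > 0 so the relationship is positive.
|r| = 0.91, which falls in the strong range.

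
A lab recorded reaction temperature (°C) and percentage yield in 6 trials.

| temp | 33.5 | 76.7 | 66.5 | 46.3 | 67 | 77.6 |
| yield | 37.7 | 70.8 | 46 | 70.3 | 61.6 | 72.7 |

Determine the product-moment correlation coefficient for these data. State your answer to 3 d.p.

0.597

n = 6, Σx = 367.6, Σy = 359.1, Σx² = 24081.84, Σy² = 22571.87, Σxy = 22775.92
nΣxy − ΣxΣy = 136655.52 − 132005.16 = 4650.36
nΣx² − (Σx)² = 144491.04 − 135129.76 = 9361.28; nΣy² − (Σy)² = 135431.22 − 128952.81 = 6478.41
r = 4650.36 / √(9361.28 × 6478.41) = 4650.36 / 7787.5677 ≈ 0.597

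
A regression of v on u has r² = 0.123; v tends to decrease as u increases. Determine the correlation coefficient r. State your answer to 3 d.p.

-0.351

|r| = √0.123 = 0.351
The association is negative, so r = −0.351.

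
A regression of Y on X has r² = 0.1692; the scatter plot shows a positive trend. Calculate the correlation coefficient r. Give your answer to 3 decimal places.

0.411

|r| = √0.1692 = 0.411
The association is positive, so r = 0.411.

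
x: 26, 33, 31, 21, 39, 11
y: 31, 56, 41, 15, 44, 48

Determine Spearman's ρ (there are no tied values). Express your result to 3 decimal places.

Rank x: 3, 5, 4, 2, 6, 1
Rank y: 2, 6, 3, 1, 4, 5
d = rank(x) − rank(y): 1, -1, 1, 1, 2, -4; Σd² = 24
ρ = 1 − 6Σd² / [n(n²−1)] = 1 − 6×24 / (6×35) = 1 − 144/210 ≈ 0.314

0.314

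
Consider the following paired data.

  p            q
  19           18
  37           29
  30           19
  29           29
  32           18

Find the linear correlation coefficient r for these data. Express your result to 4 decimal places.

n = 5, Σp = 147, Σq = 113, Σp² = 4495, Σq² = 2691, Σpq = 3402
nΣpq − ΣpΣq = 17010 − 16611 = 399
nΣp² − (Σp)² = 22475 − 21609 = 866; nΣq² − (Σq)² = 13455 − 12769 = 686
r = 399 / √(866 × 686) = 399 / 770.7633 ≈ 0.5177

0.5177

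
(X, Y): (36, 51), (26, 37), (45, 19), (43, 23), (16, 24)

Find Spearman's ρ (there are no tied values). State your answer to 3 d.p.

-0.600

Rank X: 3, 2, 5, 4, 1
Rank Y: 5, 4, 1, 2, 3
d = rank(X) − rank(Y): -2, -2, 4, 2, -2; Σd² = 32
ρ = 1 − 6Σd² / [n(n²−1)] = 1 − 6×32 / (5×24) = 1 − 192/120 ≈ -0.600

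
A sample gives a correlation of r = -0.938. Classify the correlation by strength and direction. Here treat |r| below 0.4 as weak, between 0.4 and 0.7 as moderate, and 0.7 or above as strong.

strong negative

r = -0.938 < 0 so the relationship is negative.
|r| = 0.938, which falls in the strong range.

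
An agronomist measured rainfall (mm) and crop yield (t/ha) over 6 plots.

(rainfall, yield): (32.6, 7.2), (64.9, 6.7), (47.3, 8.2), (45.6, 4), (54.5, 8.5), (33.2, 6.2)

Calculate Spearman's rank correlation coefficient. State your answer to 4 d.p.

0.3143

Rank rainfall: 1, 6, 4, 3, 5, 2
Rank yield: 4, 3, 5, 1, 6, 2
d = rank(rainfall) − rank(yield): -3, 3, -1, 2, -1, 0; Σd² = 24
ρ = 1 − 6Σd² / [n(n²−1)] = 1 − 6×24 / (6×35) = 1 − 144/210 ≈ 0.3143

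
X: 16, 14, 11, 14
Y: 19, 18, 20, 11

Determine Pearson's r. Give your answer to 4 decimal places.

-0.1980

n = 4, ΣX = 55, ΣY = 68, ΣX² = 769, ΣY² = 1206, ΣXY = 930
nΣXY − ΣXΣY = 3720 − 3740 = -20
nΣX² − (ΣX)² = 3076 − 3025 = 51; nΣY² − (ΣY)² = 4824 − 4624 = 200
r = -20 / √(51 × 200) = -20 / 100.9950 ≈ -0.1980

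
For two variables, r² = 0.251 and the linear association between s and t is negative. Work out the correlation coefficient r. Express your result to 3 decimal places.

|r| = √0.251 = 0.501
The association is negative, so r = −0.501.

-0.501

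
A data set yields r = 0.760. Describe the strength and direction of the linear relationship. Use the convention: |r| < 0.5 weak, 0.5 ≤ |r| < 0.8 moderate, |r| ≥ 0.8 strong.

r = 0.760 > 0 so the relationship is positive.
|r| = 0.760, which falls in the moderate range.

moderate positive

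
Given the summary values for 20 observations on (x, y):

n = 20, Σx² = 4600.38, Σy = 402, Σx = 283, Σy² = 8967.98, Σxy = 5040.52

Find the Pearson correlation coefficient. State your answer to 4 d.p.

-0.8906

r = (nΣxy − ΣxΣy) / √[(nΣx² − (Σx)²)(nΣy² − (Σy)²)]
Numerator: 20×5040.52 − 283×402 = -12955.6
Denominator: √[(92007.6 − 80089)(179359.6 − 161604)] = √[11918.6 × 17755.6] = 14547.2298
r = -12955.6 / 14547.2298 ≈ -0.8906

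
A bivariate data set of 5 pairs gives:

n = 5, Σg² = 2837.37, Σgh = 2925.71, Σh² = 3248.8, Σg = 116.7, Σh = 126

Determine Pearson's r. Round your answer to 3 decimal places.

r = (nΣgh − ΣgΣh) / √[(nΣg² − (Σg)²)(nΣh² − (Σh)²)]
Numerator: 5×2925.71 − 116.7×126 = -75.65
Denominator: √[(14186.85 − 13618.89)(16244 − 15876)] = √[567.96 × 368] = 457.1753
r = -75.65 / 457.1753 ≈ -0.165

-0.165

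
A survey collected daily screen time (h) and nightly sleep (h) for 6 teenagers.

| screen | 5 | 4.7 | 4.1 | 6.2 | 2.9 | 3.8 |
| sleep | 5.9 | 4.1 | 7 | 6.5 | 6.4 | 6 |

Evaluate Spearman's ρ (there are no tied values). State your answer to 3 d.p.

Rank screen: 5, 4, 3, 6, 1, 2
Rank sleep: 2, 1, 6, 5, 4, 3
d = rank(screen) − rank(sleep): 3, 3, -3, 1, -3, -1; Σd² = 38
ρ = 1 − 6Σd² / [n(n²−1)] = 1 − 6×38 / (6×35) = 1 − 228/210 ≈ -0.086

-0.086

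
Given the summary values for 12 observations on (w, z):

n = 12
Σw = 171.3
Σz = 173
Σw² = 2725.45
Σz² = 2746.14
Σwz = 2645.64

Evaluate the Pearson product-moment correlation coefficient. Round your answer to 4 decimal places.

0.6626

r = (nΣwz − ΣwΣz) / √[(nΣw² − (Σw)²)(nΣz² − (Σz)²)]
Numerator: 12×2645.64 − 171.3×173 = 2112.78
Denominator: √[(32705.4 − 29343.69)(32953.68 − 29929)] = √[3361.71 × 3024.68] = 3188.7454
r = 2112.78 / 3188.7454 ≈ 0.6626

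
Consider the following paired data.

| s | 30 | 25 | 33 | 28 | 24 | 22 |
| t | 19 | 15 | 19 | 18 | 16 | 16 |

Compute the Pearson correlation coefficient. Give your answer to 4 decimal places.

n = 6, Σs = 162, Σt = 103, Σs² = 4458, Σt² = 1783, Σst = 2812
nΣst − ΣsΣt = 16872 − 16686 = 186
nΣs² − (Σs)² = 26748 − 26244 = 504; nΣt² − (Σt)² = 10698 − 10609 = 89
r = 186 / √(504 × 89) = 186 / 211.7924 ≈ 0.8782

0.8782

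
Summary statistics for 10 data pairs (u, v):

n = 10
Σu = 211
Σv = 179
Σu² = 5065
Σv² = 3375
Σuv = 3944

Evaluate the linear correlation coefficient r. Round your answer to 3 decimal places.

r = (nΣuv − ΣuΣv) / √[(nΣu² − (Σu)²)(nΣv² − (Σv)²)]
Numerator: 10×3944 − 211×179 = 1671
Denominator: √[(50650 − 44521)(33750 − 32041)] = √[6129 × 1709] = 3236.4272
r = 1671 / 3236.4272 ≈ 0.516

0.516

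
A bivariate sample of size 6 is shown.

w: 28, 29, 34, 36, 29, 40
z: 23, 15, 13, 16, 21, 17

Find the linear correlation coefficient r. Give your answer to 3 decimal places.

-0.485

n = 6, Σw = 196, Σz = 105, Σw² = 6518, Σz² = 1909, Σwz = 3386
nΣwz − ΣwΣz = 20316 − 20580 = -264
nΣw² − (Σw)² = 39108 − 38416 = 692; nΣz² − (Σz)² = 11454 − 11025 = 429
r = -264 / √(692 × 429) = -264 / 544.8559 ≈ -0.485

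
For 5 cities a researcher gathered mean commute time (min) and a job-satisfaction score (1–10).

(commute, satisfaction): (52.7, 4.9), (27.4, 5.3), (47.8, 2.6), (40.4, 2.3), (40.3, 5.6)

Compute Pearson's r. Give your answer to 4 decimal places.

-0.2881

n = 5, Σx = 208.6, Σy = 20.7, Σx² = 9069.14, Σy² = 95.51, Σxy = 846.33
nΣxy − ΣxΣy = 4231.65 − 4318.02 = -86.37
nΣx² − (Σx)² = 45345.7 − 43513.96 = 1831.74; nΣy² − (Σy)² = 477.55 − 428.49 = 49.06
r = -86.37 / √(1831.74 × 49.06) = -86.37 / 299.7752 ≈ -0.2881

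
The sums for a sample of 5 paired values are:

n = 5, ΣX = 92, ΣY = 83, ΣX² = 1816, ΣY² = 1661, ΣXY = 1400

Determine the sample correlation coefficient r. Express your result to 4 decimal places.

r = (nΣXY − ΣXΣY) / √[(nΣX² − (ΣX)²)(nΣY² − (ΣY)²)]
Numerator: 5×1400 − 92×83 = -636
Denominator: √[(9080 − 8464)(8305 − 6889)] = √[616 × 1416] = 933.9465
r = -636 / 933.9465 ≈ -0.6810

-0.6810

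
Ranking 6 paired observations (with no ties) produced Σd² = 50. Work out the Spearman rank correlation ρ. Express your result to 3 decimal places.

-0.429

ρ = 1 − 6Σd² / [n(n²−1)] = 1 − 6×50 / (6×35)
  = 1 − 300/210 = 1 − 1.4286 ≈ -0.429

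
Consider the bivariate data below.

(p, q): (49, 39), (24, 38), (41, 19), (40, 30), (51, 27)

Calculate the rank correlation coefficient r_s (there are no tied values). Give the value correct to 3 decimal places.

Rank p: 4, 1, 3, 2, 5
Rank q: 5, 4, 1, 3, 2
d = rank(p) − rank(q): -1, -3, 2, -1, 3; Σd² = 24
ρ = 1 − 6Σd² / [n(n²−1)] = 1 − 6×24 / (5×24) = 1 − 144/120 ≈ -0.200

-0.200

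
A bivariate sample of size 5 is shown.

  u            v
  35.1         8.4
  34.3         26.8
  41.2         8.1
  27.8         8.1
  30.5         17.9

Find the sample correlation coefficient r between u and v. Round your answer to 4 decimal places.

n = 5, Σu = 168.9, Σv = 69.3, Σu² = 5809.03, Σv² = 1240.43, Σuv = 2318.93
nΣuv − ΣuΣv = 11594.65 − 11704.77 = -110.12
nΣu² − (Σu)² = 29045.15 − 28527.21 = 517.94; nΣv² − (Σv)² = 6202.15 − 4802.49 = 1399.66
r = -110.12 / √(517.94 × 1399.66) = -110.12 / 851.4340 ≈ -0.1293

-0.1293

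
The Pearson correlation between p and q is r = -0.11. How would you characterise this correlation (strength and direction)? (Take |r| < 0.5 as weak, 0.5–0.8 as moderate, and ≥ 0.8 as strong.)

r = -0.11 < 0 so the relationship is negative.
|r| = 0.11, which falls in the weak range.

weak negative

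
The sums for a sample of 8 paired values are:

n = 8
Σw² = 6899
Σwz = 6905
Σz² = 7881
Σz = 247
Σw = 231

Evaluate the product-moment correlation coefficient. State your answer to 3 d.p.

-0.940

r = (nΣwz − ΣwΣz) / √[(nΣw² − (Σw)²)(nΣz² − (Σz)²)]
Numerator: 8×6905 − 231×247 = -1817
Denominator: √[(55192 − 53361)(63048 − 61009)] = √[1831 × 2039] = 1932.2031
r = -1817 / 1932.2031 ≈ -0.940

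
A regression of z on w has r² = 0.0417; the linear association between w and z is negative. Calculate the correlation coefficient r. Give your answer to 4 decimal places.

-0.2042

|r| = √0.0417 = 0.2042
The association is negative, so r = −0.2042.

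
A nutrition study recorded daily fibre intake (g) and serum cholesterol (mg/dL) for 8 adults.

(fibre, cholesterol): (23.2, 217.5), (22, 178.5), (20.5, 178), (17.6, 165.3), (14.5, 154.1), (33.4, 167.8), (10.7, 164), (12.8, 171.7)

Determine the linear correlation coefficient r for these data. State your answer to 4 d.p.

0.3222

n = 8, Σx = 154.7, Σy = 1396.9, Σx² = 3356.39, Σy² = 246457.13, Σxy = 27322.81
nΣxy − ΣxΣy = 218582.48 − 216100.43 = 2482.05
nΣx² − (Σx)² = 26851.12 − 23932.09 = 2919.03; nΣy² − (Σy)² = 1971657.04 − 1951329.61 = 20327.43
r = 2482.05 / √(2919.03 × 20327.43) = 2482.05 / 7703.0110 ≈ 0.3222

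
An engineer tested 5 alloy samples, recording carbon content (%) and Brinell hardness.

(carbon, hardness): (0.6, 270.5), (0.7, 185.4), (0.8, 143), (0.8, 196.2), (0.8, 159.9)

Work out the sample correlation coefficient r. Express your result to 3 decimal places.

-0.873

n = 5, Σx = 3.7, Σy = 955, Σx² = 2.77, Σy² = 192054.86, Σxy = 691.36
nΣxy − ΣxΣy = 3456.8 − 3533.5 = -76.7
nΣx² − (Σx)² = 13.85 − 13.69 = 0.16; nΣy² − (Σy)² = 960274.3 − 912025 = 48249.3
r = -76.7 / √(0.16 × 48249.3) = -76.7 / 87.8629 ≈ -0.873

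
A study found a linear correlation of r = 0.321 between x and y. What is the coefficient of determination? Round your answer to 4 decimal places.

0.1030

r² = (0.321)² = 0.1030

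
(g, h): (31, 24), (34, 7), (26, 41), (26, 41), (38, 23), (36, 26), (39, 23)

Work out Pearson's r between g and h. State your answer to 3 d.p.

-0.679

n = 7, Σg = 230, Σh = 185, Σg² = 7730, Σh² = 5721, Σgh = 5821
nΣgh − ΣgΣh = 40747 − 42550 = -1803
nΣg² − (Σg)² = 54110 − 52900 = 1210; nΣh² − (Σh)² = 40047 − 34225 = 5822
r = -1803 / √(1210 × 5822) = -1803 / 2654.1703 ≈ -0.679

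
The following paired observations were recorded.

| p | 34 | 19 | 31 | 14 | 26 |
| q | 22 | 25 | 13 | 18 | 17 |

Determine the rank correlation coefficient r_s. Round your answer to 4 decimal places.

-0.2000

Rank p: 5, 2, 4, 1, 3
Rank q: 4, 5, 1, 3, 2
d = rank(p) − rank(q): 1, -3, 3, -2, 1; Σd² = 24
ρ = 1 − 6Σd² / [n(n²−1)] = 1 − 6×24 / (5×24) = 1 − 144/120 ≈ -0.2000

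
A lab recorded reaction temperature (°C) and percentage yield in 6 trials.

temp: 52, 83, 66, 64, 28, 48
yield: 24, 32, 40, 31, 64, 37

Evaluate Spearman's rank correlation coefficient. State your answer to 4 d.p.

-0.3143

Rank temp: 3, 6, 5, 4, 1, 2
Rank yield: 1, 3, 5, 2, 6, 4
d = rank(temp) − rank(yield): 2, 3, 0, 2, -5, -2; Σd² = 46
ρ = 1 − 6Σd² / [n(n²−1)] = 1 − 6×46 / (6×35) = 1 − 276/210 ≈ -0.3143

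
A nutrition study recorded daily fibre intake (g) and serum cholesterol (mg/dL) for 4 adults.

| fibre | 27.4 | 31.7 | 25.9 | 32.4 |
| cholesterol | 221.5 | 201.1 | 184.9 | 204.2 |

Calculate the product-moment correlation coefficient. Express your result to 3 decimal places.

0.178

n = 4, Σx = 117.4, Σy = 811.7, Σx² = 3476.22, Σy² = 165389.11, Σxy = 23848.96
nΣxy − ΣxΣy = 95395.84 − 95293.58 = 102.26
nΣx² − (Σx)² = 13904.88 − 13782.76 = 122.12; nΣy² − (Σy)² = 661556.44 − 658856.89 = 2699.55
r = 102.26 / √(122.12 × 2699.55) = 102.26 / 574.1681 ≈ 0.178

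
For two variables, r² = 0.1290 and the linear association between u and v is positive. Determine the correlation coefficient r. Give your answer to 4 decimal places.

0.3592

|r| = √0.1290 = 0.3592
The association is positive, so r = 0.3592.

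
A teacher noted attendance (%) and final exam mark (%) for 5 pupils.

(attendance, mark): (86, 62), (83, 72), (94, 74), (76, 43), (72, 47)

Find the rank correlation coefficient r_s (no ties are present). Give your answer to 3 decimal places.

0.800

Rank attendance: 4, 3, 5, 2, 1
Rank mark: 3, 4, 5, 1, 2
d = rank(attendance) − rank(mark): 1, -1, 0, 1, -1; Σd² = 4
ρ = 1 − 6Σd² / [n(n²−1)] = 1 − 6×4 / (5×24) = 1 − 24/120 ≈ 0.800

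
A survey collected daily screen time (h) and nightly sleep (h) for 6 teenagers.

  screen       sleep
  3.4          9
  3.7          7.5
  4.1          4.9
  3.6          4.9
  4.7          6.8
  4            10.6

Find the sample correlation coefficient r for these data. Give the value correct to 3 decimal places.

n = 6, Σx = 23.5, Σy = 43.7, Σx² = 93.11, Σy² = 343.87, Σxy = 170.44
nΣxy − ΣxΣy = 1022.64 − 1026.95 = -4.31
nΣx² − (Σx)² = 558.66 − 552.25 = 6.41; nΣy² − (Σy)² = 2063.22 − 1909.69 = 153.53
r = -4.31 / √(6.41 × 153.53) = -4.31 / 31.3708 ≈ -0.137

-0.137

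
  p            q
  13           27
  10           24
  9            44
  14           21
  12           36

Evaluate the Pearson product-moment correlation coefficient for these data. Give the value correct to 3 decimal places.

n = 5, Σp = 58, Σq = 152, Σp² = 690, Σq² = 4978, Σpq = 1713
nΣpq − ΣpΣq = 8565 − 8816 = -251
nΣp² − (Σp)² = 3450 − 3364 = 86; nΣq² − (Σq)² = 24890 − 23104 = 1786
r = -251 / √(86 × 1786) = -251 / 391.9133 ≈ -0.640

-0.640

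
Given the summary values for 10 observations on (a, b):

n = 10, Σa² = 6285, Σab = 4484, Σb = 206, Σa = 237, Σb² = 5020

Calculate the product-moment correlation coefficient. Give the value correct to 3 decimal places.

-0.553

r = (nΣab − ΣaΣb) / √[(nΣa² − (Σa)²)(nΣb² − (Σb)²)]
Numerator: 10×4484 − 237×206 = -3982
Denominator: √[(62850 − 56169)(50200 − 42436)] = √[6681 × 7764] = 7202.1722
r = -3982 / 7202.1722 ≈ -0.553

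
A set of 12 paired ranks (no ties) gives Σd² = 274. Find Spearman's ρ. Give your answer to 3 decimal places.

ρ = 1 − 6Σd² / [n(n²−1)] = 1 − 6×274 / (12×143)
  = 1 − 1644/1716 = 1 − 0.9580 ≈ 0.042

0.042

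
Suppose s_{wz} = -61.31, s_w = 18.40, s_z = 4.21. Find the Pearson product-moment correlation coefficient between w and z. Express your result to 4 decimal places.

-0.7915

r = Cov(w,z) / (s_w · s_z) = -61.31 / (18.40 × 4.21)
  = -61.31 / 77.4640 ≈ -0.7915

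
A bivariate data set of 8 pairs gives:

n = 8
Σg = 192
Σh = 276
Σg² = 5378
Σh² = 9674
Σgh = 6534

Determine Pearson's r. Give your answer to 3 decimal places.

-0.263

r = (nΣgh − ΣgΣh) / √[(nΣg² − (Σg)²)(nΣh² − (Σh)²)]
Numerator: 8×6534 − 192×276 = -720
Denominator: √[(43024 − 36864)(77392 − 76176)] = √[6160 × 1216] = 2736.8887
r = -720 / 2736.8887 ≈ -0.263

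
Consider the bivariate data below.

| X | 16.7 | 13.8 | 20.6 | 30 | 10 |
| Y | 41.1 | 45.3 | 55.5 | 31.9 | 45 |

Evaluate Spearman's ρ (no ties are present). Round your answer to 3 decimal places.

-0.300

Rank X: 3, 2, 4, 5, 1
Rank Y: 2, 4, 5, 1, 3
d = rank(X) − rank(Y): 1, -2, -1, 4, -2; Σd² = 26
ρ = 1 − 6Σd² / [n(n²−1)] = 1 − 6×26 / (5×24) = 1 − 156/120 ≈ -0.300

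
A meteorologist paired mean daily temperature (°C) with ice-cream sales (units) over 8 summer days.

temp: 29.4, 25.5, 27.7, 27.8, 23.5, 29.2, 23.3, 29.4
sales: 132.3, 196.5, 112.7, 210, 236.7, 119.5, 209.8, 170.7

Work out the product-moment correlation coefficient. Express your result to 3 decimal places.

n = 8, Σx = 215.8, Σy = 1388.2, Σx² = 5866.88, Σy² = 256378.5, Σxy = 36818.93
nΣxy − ΣxΣy = 294551.44 − 299573.56 = -5022.12
nΣx² − (Σx)² = 46935.04 − 46569.64 = 365.4; nΣy² − (Σy)² = 2051028 − 1927099.24 = 123928.76
r = -5022.12 / √(365.4 × 123928.76) = -5022.12 / 6729.3067 ≈ -0.746

-0.746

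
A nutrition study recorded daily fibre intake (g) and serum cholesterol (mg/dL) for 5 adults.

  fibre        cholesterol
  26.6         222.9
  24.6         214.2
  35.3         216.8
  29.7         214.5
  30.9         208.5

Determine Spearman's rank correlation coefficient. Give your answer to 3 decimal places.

Rank fibre: 2, 1, 5, 3, 4
Rank cholesterol: 5, 2, 4, 3, 1
d = rank(fibre) − rank(cholesterol): -3, -1, 1, 0, 3; Σd² = 20
ρ = 1 − 6Σd² / [n(n²−1)] = 1 − 6×20 / (5×24) = 1 − 120/120 ≈ 0.000

0.000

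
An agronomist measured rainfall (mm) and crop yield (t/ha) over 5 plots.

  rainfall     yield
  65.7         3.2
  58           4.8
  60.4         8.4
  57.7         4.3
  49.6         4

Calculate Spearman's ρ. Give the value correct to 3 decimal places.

0.000

Rank rainfall: 5, 3, 4, 2, 1
Rank yield: 1, 4, 5, 3, 2
d = rank(rainfall) − rank(yield): 4, -1, -1, -1, -1; Σd² = 20
ρ = 1 − 6Σd² / [n(n²−1)] = 1 − 6×20 / (5×24) = 1 − 120/120 ≈ 0.000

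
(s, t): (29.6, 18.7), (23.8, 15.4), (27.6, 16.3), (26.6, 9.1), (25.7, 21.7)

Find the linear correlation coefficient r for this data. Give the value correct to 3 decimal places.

n = 5, Σs = 133.3, Σt = 81.2, Σs² = 3572.41, Σt² = 1406.24, Σst = 2169.67
nΣst − ΣsΣt = 10848.35 − 10823.96 = 24.39
nΣs² − (Σs)² = 17862.05 − 17768.89 = 93.16; nΣt² − (Σt)² = 7031.2 − 6593.44 = 437.76
r = 24.39 / √(93.16 × 437.76) = 24.39 / 201.9448 ≈ 0.121

0.121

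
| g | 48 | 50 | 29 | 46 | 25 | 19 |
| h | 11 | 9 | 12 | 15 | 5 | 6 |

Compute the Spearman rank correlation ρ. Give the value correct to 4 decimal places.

0.4286

Rank g: 5, 6, 3, 4, 2, 1
Rank h: 4, 3, 5, 6, 1, 2
d = rank(g) − rank(h): 1, 3, -2, -2, 1, -1; Σd² = 20
ρ = 1 − 6Σd² / [n(n²−1)] = 1 − 6×20 / (6×35) = 1 − 120/210 ≈ 0.4286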